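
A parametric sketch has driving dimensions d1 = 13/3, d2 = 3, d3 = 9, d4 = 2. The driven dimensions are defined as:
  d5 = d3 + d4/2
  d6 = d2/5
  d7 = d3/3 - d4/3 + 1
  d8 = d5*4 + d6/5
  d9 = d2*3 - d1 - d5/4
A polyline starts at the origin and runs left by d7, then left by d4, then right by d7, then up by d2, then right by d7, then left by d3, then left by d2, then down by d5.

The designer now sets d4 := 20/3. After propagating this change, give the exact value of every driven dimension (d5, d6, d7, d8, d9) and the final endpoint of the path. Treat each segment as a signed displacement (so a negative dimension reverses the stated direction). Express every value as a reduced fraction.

Apply edit: d4 := 20/3
  d5 = d3 + d4/2 = 37/3
  d6 = d2/5 = 3/5
  d7 = d3/3 - d4/3 + 1 = 16/9
  d8 = d5*4 + d6/5 = 3709/75
  d9 = d2*3 - d1 - d5/4 = 19/12
Walk from origin (0, 0):
  seg 1: left by d7 = 16/9 → (-16/9, 0)
  seg 2: left by d4 = 20/3 → (-76/9, 0)
  seg 3: right by d7 = 16/9 → (-20/3, 0)
  seg 4: up by d2 = 3 → (-20/3, 3)
  seg 5: right by d7 = 16/9 → (-44/9, 3)
  seg 6: left by d3 = 9 → (-125/9, 3)
  seg 7: left by d2 = 3 → (-152/9, 3)
  seg 8: down by d5 = 37/3 → (-152/9, -28/3)

d5 = 37/3
d6 = 3/5
d7 = 16/9
d8 = 3709/75
d9 = 19/12
endpoint = (-152/9, -28/3)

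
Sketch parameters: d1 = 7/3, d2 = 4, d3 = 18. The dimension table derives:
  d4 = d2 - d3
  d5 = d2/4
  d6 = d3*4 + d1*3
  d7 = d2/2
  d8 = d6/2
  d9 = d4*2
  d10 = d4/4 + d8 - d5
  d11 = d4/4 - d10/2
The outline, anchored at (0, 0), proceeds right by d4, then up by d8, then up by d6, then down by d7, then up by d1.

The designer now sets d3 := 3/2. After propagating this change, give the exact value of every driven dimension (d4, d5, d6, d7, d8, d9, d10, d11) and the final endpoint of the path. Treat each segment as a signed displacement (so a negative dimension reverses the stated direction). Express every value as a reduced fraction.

Apply edit: d3 := 3/2
  d4 = d2 - d3 = 5/2
  d5 = d2/4 = 1
  d6 = d3*4 + d1*3 = 13
  d7 = d2/2 = 2
  d8 = d6/2 = 13/2
  d9 = d4*2 = 5
  d10 = d4/4 + d8 - d5 = 49/8
  d11 = d4/4 - d10/2 = -39/16
Walk from origin (0, 0):
  seg 1: right by d4 = 5/2 → (5/2, 0)
  seg 2: up by d8 = 13/2 → (5/2, 13/2)
  seg 3: up by d6 = 13 → (5/2, 39/2)
  seg 4: down by d7 = 2 → (5/2, 35/2)
  seg 5: up by d1 = 7/3 → (5/2, 119/6)

d4 = 5/2
d5 = 1
d6 = 13
d7 = 2
d8 = 13/2
d9 = 5
d10 = 49/8
d11 = -39/16
endpoint = (5/2, 119/6)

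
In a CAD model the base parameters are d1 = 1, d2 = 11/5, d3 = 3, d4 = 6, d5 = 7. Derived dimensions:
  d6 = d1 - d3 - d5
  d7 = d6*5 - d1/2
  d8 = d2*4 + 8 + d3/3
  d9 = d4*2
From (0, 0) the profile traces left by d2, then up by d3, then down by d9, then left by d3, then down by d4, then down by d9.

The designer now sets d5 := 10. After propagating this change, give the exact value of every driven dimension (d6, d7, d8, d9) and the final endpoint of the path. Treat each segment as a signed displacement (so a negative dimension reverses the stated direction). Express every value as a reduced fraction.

d6 = -12
d7 = -121/2
d8 = 89/5
d9 = 12
endpoint = (-26/5, -27)

Apply edit: d5 := 10
  d6 = d1 - d3 - d5 = -12
  d7 = d6*5 - d1/2 = -121/2
  d8 = d2*4 + 8 + d3/3 = 89/5
  d9 = d4*2 = 12
Walk from origin (0, 0):
  seg 1: left by d2 = 11/5 → (-11/5, 0)
  seg 2: up by d3 = 3 → (-11/5, 3)
  seg 3: down by d9 = 12 → (-11/5, -9)
  seg 4: left by d3 = 3 → (-26/5, -9)
  seg 5: down by d4 = 6 → (-26/5, -15)
  seg 6: down by d9 = 12 → (-26/5, -27)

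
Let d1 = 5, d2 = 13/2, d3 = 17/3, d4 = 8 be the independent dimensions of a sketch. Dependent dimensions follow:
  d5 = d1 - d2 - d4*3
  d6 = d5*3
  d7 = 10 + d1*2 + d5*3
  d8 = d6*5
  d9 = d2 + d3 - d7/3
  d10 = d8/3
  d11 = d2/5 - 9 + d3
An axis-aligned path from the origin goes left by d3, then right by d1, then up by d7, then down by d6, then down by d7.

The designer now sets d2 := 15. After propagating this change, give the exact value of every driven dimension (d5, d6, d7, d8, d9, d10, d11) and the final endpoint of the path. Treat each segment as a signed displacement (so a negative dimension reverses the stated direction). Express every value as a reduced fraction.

d5 = -34
d6 = -102
d7 = -82
d8 = -510
d9 = 48
d10 = -170
d11 = -1/3
endpoint = (-2/3, 102)

Apply edit: d2 := 15
  d5 = d1 - d2 - d4*3 = -34
  d6 = d5*3 = -102
  d7 = 10 + d1*2 + d5*3 = -82
  d8 = d6*5 = -510
  d9 = d2 + d3 - d7/3 = 48
  d10 = d8/3 = -170
  d11 = d2/5 - 9 + d3 = -1/3
Walk from origin (0, 0):
  seg 1: left by d3 = 17/3 → (-17/3, 0)
  seg 2: right by d1 = 5 → (-2/3, 0)
  seg 3: up by d7 = -82 → (-2/3, -82)
  seg 4: down by d6 = -102 → (-2/3, 20)
  seg 5: down by d7 = -82 → (-2/3, 102)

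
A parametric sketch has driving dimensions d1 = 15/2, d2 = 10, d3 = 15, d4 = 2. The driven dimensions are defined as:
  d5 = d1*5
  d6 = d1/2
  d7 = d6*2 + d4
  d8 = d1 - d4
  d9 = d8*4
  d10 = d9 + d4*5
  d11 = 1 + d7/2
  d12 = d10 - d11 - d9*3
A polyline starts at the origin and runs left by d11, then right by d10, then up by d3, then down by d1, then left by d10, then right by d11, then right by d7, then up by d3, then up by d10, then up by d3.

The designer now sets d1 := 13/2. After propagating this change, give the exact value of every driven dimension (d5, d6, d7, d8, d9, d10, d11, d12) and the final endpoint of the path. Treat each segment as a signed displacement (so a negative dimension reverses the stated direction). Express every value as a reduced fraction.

d5 = 65/2
d6 = 13/4
d7 = 17/2
d8 = 9/2
d9 = 18
d10 = 28
d11 = 21/4
d12 = -125/4
endpoint = (17/2, 133/2)

Apply edit: d1 := 13/2
  d5 = d1*5 = 65/2
  d6 = d1/2 = 13/4
  d7 = d6*2 + d4 = 17/2
  d8 = d1 - d4 = 9/2
  d9 = d8*4 = 18
  d10 = d9 + d4*5 = 28
  d11 = 1 + d7/2 = 21/4
  d12 = d10 - d11 - d9*3 = -125/4
Walk from origin (0, 0):
  seg 1: left by d11 = 21/4 → (-21/4, 0)
  seg 2: right by d10 = 28 → (91/4, 0)
  seg 3: up by d3 = 15 → (91/4, 15)
  seg 4: down by d1 = 13/2 → (91/4, 17/2)
  seg 5: left by d10 = 28 → (-21/4, 17/2)
  seg 6: right by d11 = 21/4 → (0, 17/2)
  seg 7: right by d7 = 17/2 → (17/2, 17/2)
  seg 8: up by d3 = 15 → (17/2, 47/2)
  seg 9: up by d10 = 28 → (17/2, 103/2)
  seg 10: up by d3 = 15 → (17/2, 133/2)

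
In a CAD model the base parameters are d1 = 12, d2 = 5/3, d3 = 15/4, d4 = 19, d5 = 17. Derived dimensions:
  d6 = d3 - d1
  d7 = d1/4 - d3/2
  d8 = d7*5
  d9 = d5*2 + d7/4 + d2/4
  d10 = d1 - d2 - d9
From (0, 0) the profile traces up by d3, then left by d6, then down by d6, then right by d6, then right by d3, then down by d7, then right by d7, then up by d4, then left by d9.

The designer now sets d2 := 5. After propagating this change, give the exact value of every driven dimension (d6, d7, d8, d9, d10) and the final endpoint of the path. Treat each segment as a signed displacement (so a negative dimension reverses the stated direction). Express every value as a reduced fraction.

Apply edit: d2 := 5
  d6 = d3 - d1 = -33/4
  d7 = d1/4 - d3/2 = 9/8
  d8 = d7*5 = 45/8
  d9 = d5*2 + d7/4 + d2/4 = 1137/32
  d10 = d1 - d2 - d9 = -913/32
Walk from origin (0, 0):
  seg 1: up by d3 = 15/4 → (0, 15/4)
  seg 2: left by d6 = -33/4 → (33/4, 15/4)
  seg 3: down by d6 = -33/4 → (33/4, 12)
  seg 4: right by d6 = -33/4 → (0, 12)
  seg 5: right by d3 = 15/4 → (15/4, 12)
  seg 6: down by d7 = 9/8 → (15/4, 87/8)
  seg 7: right by d7 = 9/8 → (39/8, 87/8)
  seg 8: up by d4 = 19 → (39/8, 239/8)
  seg 9: left by d9 = 1137/32 → (-981/32, 239/8)

d6 = -33/4
d7 = 9/8
d8 = 45/8
d9 = 1137/32
d10 = -913/32
endpoint = (-981/32, 239/8)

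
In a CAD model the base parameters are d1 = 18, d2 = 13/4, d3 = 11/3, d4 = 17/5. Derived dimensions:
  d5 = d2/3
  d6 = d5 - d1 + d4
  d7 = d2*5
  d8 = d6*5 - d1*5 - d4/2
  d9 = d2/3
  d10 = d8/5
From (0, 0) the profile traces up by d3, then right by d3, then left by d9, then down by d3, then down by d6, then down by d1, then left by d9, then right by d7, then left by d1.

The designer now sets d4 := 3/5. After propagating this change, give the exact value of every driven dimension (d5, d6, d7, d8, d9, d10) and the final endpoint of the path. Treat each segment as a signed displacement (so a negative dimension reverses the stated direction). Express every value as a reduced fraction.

d5 = 13/12
d6 = -979/60
d7 = 65/4
d8 = -10313/60
d9 = 13/12
d10 = -10313/300
endpoint = (-1/4, -101/60)

Apply edit: d4 := 3/5
  d5 = d2/3 = 13/12
  d6 = d5 - d1 + d4 = -979/60
  d7 = d2*5 = 65/4
  d8 = d6*5 - d1*5 - d4/2 = -10313/60
  d9 = d2/3 = 13/12
  d10 = d8/5 = -10313/300
Walk from origin (0, 0):
  seg 1: up by d3 = 11/3 → (0, 11/3)
  seg 2: right by d3 = 11/3 → (11/3, 11/3)
  seg 3: left by d9 = 13/12 → (31/12, 11/3)
  seg 4: down by d3 = 11/3 → (31/12, 0)
  seg 5: down by d6 = -979/60 → (31/12, 979/60)
  seg 6: down by d1 = 18 → (31/12, -101/60)
  seg 7: left by d9 = 13/12 → (3/2, -101/60)
  seg 8: right by d7 = 65/4 → (71/4, -101/60)
  seg 9: left by d1 = 18 → (-1/4, -101/60)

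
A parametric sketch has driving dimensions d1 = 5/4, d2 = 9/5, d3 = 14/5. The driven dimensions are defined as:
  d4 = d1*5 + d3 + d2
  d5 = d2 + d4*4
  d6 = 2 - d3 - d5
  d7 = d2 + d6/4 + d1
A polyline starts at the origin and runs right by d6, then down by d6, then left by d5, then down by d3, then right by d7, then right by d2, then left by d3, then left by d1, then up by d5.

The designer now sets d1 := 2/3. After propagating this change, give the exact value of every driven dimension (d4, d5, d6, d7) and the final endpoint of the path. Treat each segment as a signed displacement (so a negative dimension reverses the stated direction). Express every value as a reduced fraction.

Apply edit: d1 := 2/3
  d4 = d1*5 + d3 + d2 = 119/15
  d5 = d2 + d4*4 = 503/15
  d6 = 2 - d3 - d5 = -103/3
  d7 = d2 + d6/4 + d1 = -367/60
Walk from origin (0, 0):
  seg 1: right by d6 = -103/3 → (-103/3, 0)
  seg 2: down by d6 = -103/3 → (-103/3, 103/3)
  seg 3: left by d5 = 503/15 → (-1018/15, 103/3)
  seg 4: down by d3 = 14/5 → (-1018/15, 473/15)
  seg 5: right by d7 = -367/60 → (-4439/60, 473/15)
  seg 6: right by d2 = 9/5 → (-4331/60, 473/15)
  seg 7: left by d3 = 14/5 → (-4499/60, 473/15)
  seg 8: left by d1 = 2/3 → (-1513/20, 473/15)
  seg 9: up by d5 = 503/15 → (-1513/20, 976/15)

d4 = 119/15
d5 = 503/15
d6 = -103/3
d7 = -367/60
endpoint = (-1513/20, 976/15)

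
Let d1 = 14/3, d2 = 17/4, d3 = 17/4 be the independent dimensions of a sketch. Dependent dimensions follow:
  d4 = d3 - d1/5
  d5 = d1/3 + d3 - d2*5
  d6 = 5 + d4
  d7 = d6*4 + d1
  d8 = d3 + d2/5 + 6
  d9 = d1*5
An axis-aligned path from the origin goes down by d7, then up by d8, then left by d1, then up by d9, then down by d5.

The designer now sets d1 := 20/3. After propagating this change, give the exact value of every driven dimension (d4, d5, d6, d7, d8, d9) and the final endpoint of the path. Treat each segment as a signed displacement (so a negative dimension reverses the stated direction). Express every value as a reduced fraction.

Apply edit: d1 := 20/3
  d4 = d3 - d1/5 = 35/12
  d5 = d1/3 + d3 - d2*5 = -133/9
  d6 = 5 + d4 = 95/12
  d7 = d6*4 + d1 = 115/3
  d8 = d3 + d2/5 + 6 = 111/10
  d9 = d1*5 = 100/3
Walk from origin (0, 0):
  seg 1: down by d7 = 115/3 → (0, -115/3)
  seg 2: up by d8 = 111/10 → (0, -817/30)
  seg 3: left by d1 = 20/3 → (-20/3, -817/30)
  seg 4: up by d9 = 100/3 → (-20/3, 61/10)
  seg 5: down by d5 = -133/9 → (-20/3, 1879/90)

d4 = 35/12
d5 = -133/9
d6 = 95/12
d7 = 115/3
d8 = 111/10
d9 = 100/3
endpoint = (-20/3, 1879/90)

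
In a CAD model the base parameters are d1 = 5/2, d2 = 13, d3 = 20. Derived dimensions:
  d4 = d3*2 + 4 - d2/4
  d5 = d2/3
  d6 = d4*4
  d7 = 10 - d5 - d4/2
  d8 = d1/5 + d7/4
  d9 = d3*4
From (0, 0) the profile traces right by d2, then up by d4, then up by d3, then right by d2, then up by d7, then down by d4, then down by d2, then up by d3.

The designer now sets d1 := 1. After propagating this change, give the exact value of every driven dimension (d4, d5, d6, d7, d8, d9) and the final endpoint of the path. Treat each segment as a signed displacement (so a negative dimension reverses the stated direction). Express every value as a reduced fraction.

d4 = 163/4
d5 = 13/3
d6 = 163
d7 = -353/24
d8 = -1669/480
d9 = 80
endpoint = (26, 295/24)

Apply edit: d1 := 1
  d4 = d3*2 + 4 - d2/4 = 163/4
  d5 = d2/3 = 13/3
  d6 = d4*4 = 163
  d7 = 10 - d5 - d4/2 = -353/24
  d8 = d1/5 + d7/4 = -1669/480
  d9 = d3*4 = 80
Walk from origin (0, 0):
  seg 1: right by d2 = 13 → (13, 0)
  seg 2: up by d4 = 163/4 → (13, 163/4)
  seg 3: up by d3 = 20 → (13, 243/4)
  seg 4: right by d2 = 13 → (26, 243/4)
  seg 5: up by d7 = -353/24 → (26, 1105/24)
  seg 6: down by d4 = 163/4 → (26, 127/24)
  seg 7: down by d2 = 13 → (26, -185/24)
  seg 8: up by d3 = 20 → (26, 295/24)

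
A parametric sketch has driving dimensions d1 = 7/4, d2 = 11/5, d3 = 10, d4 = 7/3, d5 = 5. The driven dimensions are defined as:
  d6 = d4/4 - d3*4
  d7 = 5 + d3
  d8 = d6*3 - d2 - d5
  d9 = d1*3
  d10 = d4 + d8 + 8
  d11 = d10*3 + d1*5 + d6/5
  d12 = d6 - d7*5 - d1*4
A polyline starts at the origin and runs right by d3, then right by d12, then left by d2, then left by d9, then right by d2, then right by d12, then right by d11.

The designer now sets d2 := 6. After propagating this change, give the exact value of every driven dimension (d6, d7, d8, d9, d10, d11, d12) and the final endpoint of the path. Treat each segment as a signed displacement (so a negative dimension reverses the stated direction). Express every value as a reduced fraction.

d6 = -473/12
d7 = 15
d8 = -517/4
d9 = 21/4
d10 = -1427/12
d11 = -21353/60
d12 = -1457/12
endpoint = (-17819/30, 0)

Apply edit: d2 := 6
  d6 = d4/4 - d3*4 = -473/12
  d7 = 5 + d3 = 15
  d8 = d6*3 - d2 - d5 = -517/4
  d9 = d1*3 = 21/4
  d10 = d4 + d8 + 8 = -1427/12
  d11 = d10*3 + d1*5 + d6/5 = -21353/60
  d12 = d6 - d7*5 - d1*4 = -1457/12
Walk from origin (0, 0):
  seg 1: right by d3 = 10 → (10, 0)
  seg 2: right by d12 = -1457/12 → (-1337/12, 0)
  seg 3: left by d2 = 6 → (-1409/12, 0)
  seg 4: left by d9 = 21/4 → (-368/3, 0)
  seg 5: right by d2 = 6 → (-350/3, 0)
  seg 6: right by d12 = -1457/12 → (-2857/12, 0)
  seg 7: right by d11 = -21353/60 → (-17819/30, 0)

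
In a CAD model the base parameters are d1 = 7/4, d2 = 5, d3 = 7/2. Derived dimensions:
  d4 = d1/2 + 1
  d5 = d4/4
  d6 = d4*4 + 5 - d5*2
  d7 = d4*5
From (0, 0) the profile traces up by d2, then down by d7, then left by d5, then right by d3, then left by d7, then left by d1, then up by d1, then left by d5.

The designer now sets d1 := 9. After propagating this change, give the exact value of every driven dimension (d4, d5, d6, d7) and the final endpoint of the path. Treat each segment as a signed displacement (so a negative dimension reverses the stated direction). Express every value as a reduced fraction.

Apply edit: d1 := 9
  d4 = d1/2 + 1 = 11/2
  d5 = d4/4 = 11/8
  d6 = d4*4 + 5 - d5*2 = 97/4
  d7 = d4*5 = 55/2
Walk from origin (0, 0):
  seg 1: up by d2 = 5 → (0, 5)
  seg 2: down by d7 = 55/2 → (0, -45/2)
  seg 3: left by d5 = 11/8 → (-11/8, -45/2)
  seg 4: right by d3 = 7/2 → (17/8, -45/2)
  seg 5: left by d7 = 55/2 → (-203/8, -45/2)
  seg 6: left by d1 = 9 → (-275/8, -45/2)
  seg 7: up by d1 = 9 → (-275/8, -27/2)
  seg 8: left by d5 = 11/8 → (-143/4, -27/2)

d4 = 11/2
d5 = 11/8
d6 = 97/4
d7 = 55/2
endpoint = (-143/4, -27/2)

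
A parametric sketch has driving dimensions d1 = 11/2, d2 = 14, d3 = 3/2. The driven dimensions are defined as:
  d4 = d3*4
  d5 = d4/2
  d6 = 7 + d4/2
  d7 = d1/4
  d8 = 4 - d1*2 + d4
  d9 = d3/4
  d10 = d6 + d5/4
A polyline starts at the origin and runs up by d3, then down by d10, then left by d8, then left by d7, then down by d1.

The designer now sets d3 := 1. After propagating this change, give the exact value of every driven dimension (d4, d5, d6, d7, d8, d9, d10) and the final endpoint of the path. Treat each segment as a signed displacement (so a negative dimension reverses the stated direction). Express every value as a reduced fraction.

d4 = 4
d5 = 2
d6 = 9
d7 = 11/8
d8 = -3
d9 = 1/4
d10 = 19/2
endpoint = (13/8, -14)

Apply edit: d3 := 1
  d4 = d3*4 = 4
  d5 = d4/2 = 2
  d6 = 7 + d4/2 = 9
  d7 = d1/4 = 11/8
  d8 = 4 - d1*2 + d4 = -3
  d9 = d3/4 = 1/4
  d10 = d6 + d5/4 = 19/2
Walk from origin (0, 0):
  seg 1: up by d3 = 1 → (0, 1)
  seg 2: down by d10 = 19/2 → (0, -17/2)
  seg 3: left by d8 = -3 → (3, -17/2)
  seg 4: left by d7 = 11/8 → (13/8, -17/2)
  seg 5: down by d1 = 11/2 → (13/8, -14)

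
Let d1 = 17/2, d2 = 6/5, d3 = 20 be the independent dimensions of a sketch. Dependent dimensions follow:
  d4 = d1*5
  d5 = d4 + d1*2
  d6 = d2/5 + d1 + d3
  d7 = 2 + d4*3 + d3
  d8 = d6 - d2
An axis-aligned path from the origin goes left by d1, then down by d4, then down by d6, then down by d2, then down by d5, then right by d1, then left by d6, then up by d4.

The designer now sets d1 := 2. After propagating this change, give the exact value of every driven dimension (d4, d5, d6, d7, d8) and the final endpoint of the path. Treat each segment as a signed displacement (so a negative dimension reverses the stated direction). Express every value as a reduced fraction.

Apply edit: d1 := 2
  d4 = d1*5 = 10
  d5 = d4 + d1*2 = 14
  d6 = d2/5 + d1 + d3 = 556/25
  d7 = 2 + d4*3 + d3 = 52
  d8 = d6 - d2 = 526/25
Walk from origin (0, 0):
  seg 1: left by d1 = 2 → (-2, 0)
  seg 2: down by d4 = 10 → (-2, -10)
  seg 3: down by d6 = 556/25 → (-2, -806/25)
  seg 4: down by d2 = 6/5 → (-2, -836/25)
  seg 5: down by d5 = 14 → (-2, -1186/25)
  seg 6: right by d1 = 2 → (0, -1186/25)
  seg 7: left by d6 = 556/25 → (-556/25, -1186/25)
  seg 8: up by d4 = 10 → (-556/25, -936/25)

d4 = 10
d5 = 14
d6 = 556/25
d7 = 52
d8 = 526/25
endpoint = (-556/25, -936/25)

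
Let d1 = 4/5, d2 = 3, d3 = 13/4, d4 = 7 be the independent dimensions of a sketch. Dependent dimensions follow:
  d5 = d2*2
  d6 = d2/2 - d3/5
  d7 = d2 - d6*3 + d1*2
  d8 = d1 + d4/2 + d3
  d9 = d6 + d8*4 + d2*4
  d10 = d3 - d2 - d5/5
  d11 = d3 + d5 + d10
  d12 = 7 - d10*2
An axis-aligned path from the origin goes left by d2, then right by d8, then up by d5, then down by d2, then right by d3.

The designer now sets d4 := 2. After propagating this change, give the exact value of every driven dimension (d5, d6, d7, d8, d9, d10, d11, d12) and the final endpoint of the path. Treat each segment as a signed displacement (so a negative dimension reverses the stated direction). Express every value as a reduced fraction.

d5 = 6
d6 = 17/20
d7 = 41/20
d8 = 101/20
d9 = 661/20
d10 = -19/20
d11 = 83/10
d12 = 89/10
endpoint = (53/10, 3)

Apply edit: d4 := 2
  d5 = d2*2 = 6
  d6 = d2/2 - d3/5 = 17/20
  d7 = d2 - d6*3 + d1*2 = 41/20
  d8 = d1 + d4/2 + d3 = 101/20
  d9 = d6 + d8*4 + d2*4 = 661/20
  d10 = d3 - d2 - d5/5 = -19/20
  d11 = d3 + d5 + d10 = 83/10
  d12 = 7 - d10*2 = 89/10
Walk from origin (0, 0):
  seg 1: left by d2 = 3 → (-3, 0)
  seg 2: right by d8 = 101/20 → (41/20, 0)
  seg 3: up by d5 = 6 → (41/20, 6)
  seg 4: down by d2 = 3 → (41/20, 3)
  seg 5: right by d3 = 13/4 → (53/10, 3)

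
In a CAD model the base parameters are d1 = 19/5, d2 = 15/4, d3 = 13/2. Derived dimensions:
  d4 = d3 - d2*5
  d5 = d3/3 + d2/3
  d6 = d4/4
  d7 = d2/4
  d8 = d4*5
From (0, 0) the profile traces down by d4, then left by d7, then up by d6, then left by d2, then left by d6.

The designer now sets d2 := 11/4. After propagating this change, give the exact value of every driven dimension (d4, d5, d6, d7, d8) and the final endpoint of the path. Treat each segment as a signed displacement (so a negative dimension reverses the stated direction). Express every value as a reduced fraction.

d4 = -29/4
d5 = 37/12
d6 = -29/16
d7 = 11/16
d8 = -145/4
endpoint = (-13/8, 87/16)

Apply edit: d2 := 11/4
  d4 = d3 - d2*5 = -29/4
  d5 = d3/3 + d2/3 = 37/12
  d6 = d4/4 = -29/16
  d7 = d2/4 = 11/16
  d8 = d4*5 = -145/4
Walk from origin (0, 0):
  seg 1: down by d4 = -29/4 → (0, 29/4)
  seg 2: left by d7 = 11/16 → (-11/16, 29/4)
  seg 3: up by d6 = -29/16 → (-11/16, 87/16)
  seg 4: left by d2 = 11/4 → (-55/16, 87/16)
  seg 5: left by d6 = -29/16 → (-13/8, 87/16)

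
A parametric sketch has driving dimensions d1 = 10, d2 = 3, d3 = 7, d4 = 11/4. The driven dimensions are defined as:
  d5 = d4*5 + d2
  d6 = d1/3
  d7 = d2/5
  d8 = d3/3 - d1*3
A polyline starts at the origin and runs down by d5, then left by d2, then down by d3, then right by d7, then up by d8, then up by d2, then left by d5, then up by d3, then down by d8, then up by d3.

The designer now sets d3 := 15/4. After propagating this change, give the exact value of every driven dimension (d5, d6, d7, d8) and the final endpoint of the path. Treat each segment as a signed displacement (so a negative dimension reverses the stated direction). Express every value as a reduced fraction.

d5 = 67/4
d6 = 10/3
d7 = 3/5
d8 = -115/4
endpoint = (-383/20, -10)

Apply edit: d3 := 15/4
  d5 = d4*5 + d2 = 67/4
  d6 = d1/3 = 10/3
  d7 = d2/5 = 3/5
  d8 = d3/3 - d1*3 = -115/4
Walk from origin (0, 0):
  seg 1: down by d5 = 67/4 → (0, -67/4)
  seg 2: left by d2 = 3 → (-3, -67/4)
  seg 3: down by d3 = 15/4 → (-3, -41/2)
  seg 4: right by d7 = 3/5 → (-12/5, -41/2)
  seg 5: up by d8 = -115/4 → (-12/5, -197/4)
  seg 6: up by d2 = 3 → (-12/5, -185/4)
  seg 7: left by d5 = 67/4 → (-383/20, -185/4)
  seg 8: up by d3 = 15/4 → (-383/20, -85/2)
  seg 9: down by d8 = -115/4 → (-383/20, -55/4)
  seg 10: up by d3 = 15/4 → (-383/20, -10)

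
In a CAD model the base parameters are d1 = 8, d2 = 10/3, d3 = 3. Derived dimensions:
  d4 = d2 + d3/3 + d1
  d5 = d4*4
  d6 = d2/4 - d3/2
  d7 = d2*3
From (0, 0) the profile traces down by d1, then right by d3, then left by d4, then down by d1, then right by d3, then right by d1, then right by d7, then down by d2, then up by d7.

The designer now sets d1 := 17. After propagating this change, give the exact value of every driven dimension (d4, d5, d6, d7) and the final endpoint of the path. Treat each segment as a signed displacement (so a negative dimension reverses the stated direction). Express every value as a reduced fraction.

d4 = 64/3
d5 = 256/3
d6 = -2/3
d7 = 10
endpoint = (35/3, -82/3)

Apply edit: d1 := 17
  d4 = d2 + d3/3 + d1 = 64/3
  d5 = d4*4 = 256/3
  d6 = d2/4 - d3/2 = -2/3
  d7 = d2*3 = 10
Walk from origin (0, 0):
  seg 1: down by d1 = 17 → (0, -17)
  seg 2: right by d3 = 3 → (3, -17)
  seg 3: left by d4 = 64/3 → (-55/3, -17)
  seg 4: down by d1 = 17 → (-55/3, -34)
  seg 5: right by d3 = 3 → (-46/3, -34)
  seg 6: right by d1 = 17 → (5/3, -34)
  seg 7: right by d7 = 10 → (35/3, -34)
  seg 8: down by d2 = 10/3 → (35/3, -112/3)
  seg 9: up by d7 = 10 → (35/3, -82/3)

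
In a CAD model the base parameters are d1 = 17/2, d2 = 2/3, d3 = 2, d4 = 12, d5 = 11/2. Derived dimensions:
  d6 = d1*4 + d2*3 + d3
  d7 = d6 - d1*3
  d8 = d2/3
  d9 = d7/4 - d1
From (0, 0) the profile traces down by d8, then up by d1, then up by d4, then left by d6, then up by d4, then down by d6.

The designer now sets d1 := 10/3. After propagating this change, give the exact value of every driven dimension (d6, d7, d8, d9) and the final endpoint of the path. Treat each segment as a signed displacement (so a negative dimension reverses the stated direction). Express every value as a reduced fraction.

d6 = 52/3
d7 = 22/3
d8 = 2/9
d9 = -3/2
endpoint = (-52/3, 88/9)

Apply edit: d1 := 10/3
  d6 = d1*4 + d2*3 + d3 = 52/3
  d7 = d6 - d1*3 = 22/3
  d8 = d2/3 = 2/9
  d9 = d7/4 - d1 = -3/2
Walk from origin (0, 0):
  seg 1: down by d8 = 2/9 → (0, -2/9)
  seg 2: up by d1 = 10/3 → (0, 28/9)
  seg 3: up by d4 = 12 → (0, 136/9)
  seg 4: left by d6 = 52/3 → (-52/3, 136/9)
  seg 5: up by d4 = 12 → (-52/3, 244/9)
  seg 6: down by d6 = 52/3 → (-52/3, 88/9)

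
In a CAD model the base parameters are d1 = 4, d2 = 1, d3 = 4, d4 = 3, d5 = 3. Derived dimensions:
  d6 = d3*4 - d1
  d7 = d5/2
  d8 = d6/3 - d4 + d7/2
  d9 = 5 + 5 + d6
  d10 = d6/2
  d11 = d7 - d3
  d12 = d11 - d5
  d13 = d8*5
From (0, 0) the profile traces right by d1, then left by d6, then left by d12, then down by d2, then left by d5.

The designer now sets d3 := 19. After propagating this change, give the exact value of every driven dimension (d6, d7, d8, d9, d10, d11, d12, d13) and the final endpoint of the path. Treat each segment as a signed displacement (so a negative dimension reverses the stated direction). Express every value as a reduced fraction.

Apply edit: d3 := 19
  d6 = d3*4 - d1 = 72
  d7 = d5/2 = 3/2
  d8 = d6/3 - d4 + d7/2 = 87/4
  d9 = 5 + 5 + d6 = 82
  d10 = d6/2 = 36
  d11 = d7 - d3 = -35/2
  d12 = d11 - d5 = -41/2
  d13 = d8*5 = 435/4
Walk from origin (0, 0):
  seg 1: right by d1 = 4 → (4, 0)
  seg 2: left by d6 = 72 → (-68, 0)
  seg 3: left by d12 = -41/2 → (-95/2, 0)
  seg 4: down by d2 = 1 → (-95/2, -1)
  seg 5: left by d5 = 3 → (-101/2, -1)

d6 = 72
d7 = 3/2
d8 = 87/4
d9 = 82
d10 = 36
d11 = -35/2
d12 = -41/2
d13 = 435/4
endpoint = (-101/2, -1)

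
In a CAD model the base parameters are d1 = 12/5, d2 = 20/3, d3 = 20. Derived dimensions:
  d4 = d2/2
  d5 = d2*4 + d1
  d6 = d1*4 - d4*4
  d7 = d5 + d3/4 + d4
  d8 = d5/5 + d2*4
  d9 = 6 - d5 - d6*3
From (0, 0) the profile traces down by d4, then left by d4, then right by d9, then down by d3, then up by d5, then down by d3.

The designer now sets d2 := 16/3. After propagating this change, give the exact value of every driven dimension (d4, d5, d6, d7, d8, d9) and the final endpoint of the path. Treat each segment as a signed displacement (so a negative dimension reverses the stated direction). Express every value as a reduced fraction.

Apply edit: d2 := 16/3
  d4 = d2/2 = 8/3
  d5 = d2*4 + d1 = 356/15
  d6 = d1*4 - d4*4 = -16/15
  d7 = d5 + d3/4 + d4 = 157/5
  d8 = d5/5 + d2*4 = 652/25
  d9 = 6 - d5 - d6*3 = -218/15
Walk from origin (0, 0):
  seg 1: down by d4 = 8/3 → (0, -8/3)
  seg 2: left by d4 = 8/3 → (-8/3, -8/3)
  seg 3: right by d9 = -218/15 → (-86/5, -8/3)
  seg 4: down by d3 = 20 → (-86/5, -68/3)
  seg 5: up by d5 = 356/15 → (-86/5, 16/15)
  seg 6: down by d3 = 20 → (-86/5, -284/15)

d4 = 8/3
d5 = 356/15
d6 = -16/15
d7 = 157/5
d8 = 652/25
d9 = -218/15
endpoint = (-86/5, -284/15)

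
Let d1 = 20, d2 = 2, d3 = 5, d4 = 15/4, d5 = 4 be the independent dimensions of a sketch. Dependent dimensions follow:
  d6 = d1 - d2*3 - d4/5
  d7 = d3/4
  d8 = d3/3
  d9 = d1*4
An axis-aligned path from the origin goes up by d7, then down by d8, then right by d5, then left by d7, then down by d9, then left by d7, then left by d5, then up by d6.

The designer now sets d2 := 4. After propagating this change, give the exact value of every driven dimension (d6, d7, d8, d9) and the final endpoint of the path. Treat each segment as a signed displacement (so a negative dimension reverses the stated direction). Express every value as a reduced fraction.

Apply edit: d2 := 4
  d6 = d1 - d2*3 - d4/5 = 29/4
  d7 = d3/4 = 5/4
  d8 = d3/3 = 5/3
  d9 = d1*4 = 80
Walk from origin (0, 0):
  seg 1: up by d7 = 5/4 → (0, 5/4)
  seg 2: down by d8 = 5/3 → (0, -5/12)
  seg 3: right by d5 = 4 → (4, -5/12)
  seg 4: left by d7 = 5/4 → (11/4, -5/12)
  seg 5: down by d9 = 80 → (11/4, -965/12)
  seg 6: left by d7 = 5/4 → (3/2, -965/12)
  seg 7: left by d5 = 4 → (-5/2, -965/12)
  seg 8: up by d6 = 29/4 → (-5/2, -439/6)

d6 = 29/4
d7 = 5/4
d8 = 5/3
d9 = 80
endpoint = (-5/2, -439/6)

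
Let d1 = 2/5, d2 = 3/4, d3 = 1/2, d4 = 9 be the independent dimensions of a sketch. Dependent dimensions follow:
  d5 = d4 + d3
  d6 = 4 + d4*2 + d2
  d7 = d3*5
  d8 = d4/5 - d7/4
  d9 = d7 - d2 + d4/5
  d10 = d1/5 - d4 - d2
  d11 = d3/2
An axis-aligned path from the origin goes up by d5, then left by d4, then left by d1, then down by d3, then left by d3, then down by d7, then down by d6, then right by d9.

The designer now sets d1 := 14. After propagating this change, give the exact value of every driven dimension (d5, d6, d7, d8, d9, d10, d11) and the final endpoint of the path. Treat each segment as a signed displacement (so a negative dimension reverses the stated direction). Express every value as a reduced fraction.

d5 = 19/2
d6 = 91/4
d7 = 5/2
d8 = 47/40
d9 = 71/20
d10 = -139/20
d11 = 1/4
endpoint = (-399/20, -65/4)

Apply edit: d1 := 14
  d5 = d4 + d3 = 19/2
  d6 = 4 + d4*2 + d2 = 91/4
  d7 = d3*5 = 5/2
  d8 = d4/5 - d7/4 = 47/40
  d9 = d7 - d2 + d4/5 = 71/20
  d10 = d1/5 - d4 - d2 = -139/20
  d11 = d3/2 = 1/4
Walk from origin (0, 0):
  seg 1: up by d5 = 19/2 → (0, 19/2)
  seg 2: left by d4 = 9 → (-9, 19/2)
  seg 3: left by d1 = 14 → (-23, 19/2)
  seg 4: down by d3 = 1/2 → (-23, 9)
  seg 5: left by d3 = 1/2 → (-47/2, 9)
  seg 6: down by d7 = 5/2 → (-47/2, 13/2)
  seg 7: down by d6 = 91/4 → (-47/2, -65/4)
  seg 8: right by d9 = 71/20 → (-399/20, -65/4)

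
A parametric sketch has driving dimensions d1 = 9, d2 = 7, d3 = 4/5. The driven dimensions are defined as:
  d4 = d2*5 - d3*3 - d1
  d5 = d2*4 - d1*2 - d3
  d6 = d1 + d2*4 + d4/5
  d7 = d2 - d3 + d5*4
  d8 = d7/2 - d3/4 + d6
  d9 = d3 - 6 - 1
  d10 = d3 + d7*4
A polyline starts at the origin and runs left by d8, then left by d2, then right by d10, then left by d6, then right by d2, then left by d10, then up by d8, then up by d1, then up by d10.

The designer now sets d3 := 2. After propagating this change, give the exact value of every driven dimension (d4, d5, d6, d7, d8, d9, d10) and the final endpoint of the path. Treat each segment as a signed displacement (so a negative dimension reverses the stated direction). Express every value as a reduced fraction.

d4 = 20
d5 = 8
d6 = 41
d7 = 37
d8 = 59
d9 = -5
d10 = 150
endpoint = (-100, 218)

Apply edit: d3 := 2
  d4 = d2*5 - d3*3 - d1 = 20
  d5 = d2*4 - d1*2 - d3 = 8
  d6 = d1 + d2*4 + d4/5 = 41
  d7 = d2 - d3 + d5*4 = 37
  d8 = d7/2 - d3/4 + d6 = 59
  d9 = d3 - 6 - 1 = -5
  d10 = d3 + d7*4 = 150
Walk from origin (0, 0):
  seg 1: left by d8 = 59 → (-59, 0)
  seg 2: left by d2 = 7 → (-66, 0)
  seg 3: right by d10 = 150 → (84, 0)
  seg 4: left by d6 = 41 → (43, 0)
  seg 5: right by d2 = 7 → (50, 0)
  seg 6: left by d10 = 150 → (-100, 0)
  seg 7: up by d8 = 59 → (-100, 59)
  seg 8: up by d1 = 9 → (-100, 68)
  seg 9: up by d10 = 150 → (-100, 218)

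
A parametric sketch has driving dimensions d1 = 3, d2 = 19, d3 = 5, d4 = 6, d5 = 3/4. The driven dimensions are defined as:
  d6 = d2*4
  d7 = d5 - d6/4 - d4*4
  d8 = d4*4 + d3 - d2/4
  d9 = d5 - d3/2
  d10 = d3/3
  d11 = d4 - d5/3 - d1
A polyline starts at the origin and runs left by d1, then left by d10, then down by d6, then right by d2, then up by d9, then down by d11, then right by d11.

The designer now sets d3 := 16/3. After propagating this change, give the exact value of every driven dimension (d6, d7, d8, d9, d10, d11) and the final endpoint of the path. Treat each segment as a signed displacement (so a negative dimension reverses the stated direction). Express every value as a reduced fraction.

Apply edit: d3 := 16/3
  d6 = d2*4 = 76
  d7 = d5 - d6/4 - d4*4 = -169/4
  d8 = d4*4 + d3 - d2/4 = 295/12
  d9 = d5 - d3/2 = -23/12
  d10 = d3/3 = 16/9
  d11 = d4 - d5/3 - d1 = 11/4
Walk from origin (0, 0):
  seg 1: left by d1 = 3 → (-3, 0)
  seg 2: left by d10 = 16/9 → (-43/9, 0)
  seg 3: down by d6 = 76 → (-43/9, -76)
  seg 4: right by d2 = 19 → (128/9, -76)
  seg 5: up by d9 = -23/12 → (128/9, -935/12)
  seg 6: down by d11 = 11/4 → (128/9, -242/3)
  seg 7: right by d11 = 11/4 → (611/36, -242/3)

d6 = 76
d7 = -169/4
d8 = 295/12
d9 = -23/12
d10 = 16/9
d11 = 11/4
endpoint = (611/36, -242/3)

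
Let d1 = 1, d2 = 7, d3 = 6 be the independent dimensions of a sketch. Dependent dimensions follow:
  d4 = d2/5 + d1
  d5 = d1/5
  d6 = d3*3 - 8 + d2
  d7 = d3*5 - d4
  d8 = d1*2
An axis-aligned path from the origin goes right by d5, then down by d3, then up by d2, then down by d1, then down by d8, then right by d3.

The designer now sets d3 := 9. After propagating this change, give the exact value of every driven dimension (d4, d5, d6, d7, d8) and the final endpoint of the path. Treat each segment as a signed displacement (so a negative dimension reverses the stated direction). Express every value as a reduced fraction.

Apply edit: d3 := 9
  d4 = d2/5 + d1 = 12/5
  d5 = d1/5 = 1/5
  d6 = d3*3 - 8 + d2 = 26
  d7 = d3*5 - d4 = 213/5
  d8 = d1*2 = 2
Walk from origin (0, 0):
  seg 1: right by d5 = 1/5 → (1/5, 0)
  seg 2: down by d3 = 9 → (1/5, -9)
  seg 3: up by d2 = 7 → (1/5, -2)
  seg 4: down by d1 = 1 → (1/5, -3)
  seg 5: down by d8 = 2 → (1/5, -5)
  seg 6: right by d3 = 9 → (46/5, -5)

d4 = 12/5
d5 = 1/5
d6 = 26
d7 = 213/5
d8 = 2
endpoint = (46/5, -5)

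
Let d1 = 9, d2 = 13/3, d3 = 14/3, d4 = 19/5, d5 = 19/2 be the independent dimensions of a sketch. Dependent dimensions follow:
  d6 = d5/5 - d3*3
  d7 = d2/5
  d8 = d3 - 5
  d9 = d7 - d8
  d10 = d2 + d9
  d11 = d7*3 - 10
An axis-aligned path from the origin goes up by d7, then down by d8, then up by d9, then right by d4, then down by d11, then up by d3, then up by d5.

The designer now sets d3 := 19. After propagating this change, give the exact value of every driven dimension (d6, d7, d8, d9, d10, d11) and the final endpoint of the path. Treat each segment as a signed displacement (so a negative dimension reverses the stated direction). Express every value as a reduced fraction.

d6 = -551/10
d7 = 13/15
d8 = 14
d9 = -197/15
d10 = -44/5
d11 = -37/5
endpoint = (19/5, 289/30)

Apply edit: d3 := 19
  d6 = d5/5 - d3*3 = -551/10
  d7 = d2/5 = 13/15
  d8 = d3 - 5 = 14
  d9 = d7 - d8 = -197/15
  d10 = d2 + d9 = -44/5
  d11 = d7*3 - 10 = -37/5
Walk from origin (0, 0):
  seg 1: up by d7 = 13/15 → (0, 13/15)
  seg 2: down by d8 = 14 → (0, -197/15)
  seg 3: up by d9 = -197/15 → (0, -394/15)
  seg 4: right by d4 = 19/5 → (19/5, -394/15)
  seg 5: down by d11 = -37/5 → (19/5, -283/15)
  seg 6: up by d3 = 19 → (19/5, 2/15)
  seg 7: up by d5 = 19/2 → (19/5, 289/30)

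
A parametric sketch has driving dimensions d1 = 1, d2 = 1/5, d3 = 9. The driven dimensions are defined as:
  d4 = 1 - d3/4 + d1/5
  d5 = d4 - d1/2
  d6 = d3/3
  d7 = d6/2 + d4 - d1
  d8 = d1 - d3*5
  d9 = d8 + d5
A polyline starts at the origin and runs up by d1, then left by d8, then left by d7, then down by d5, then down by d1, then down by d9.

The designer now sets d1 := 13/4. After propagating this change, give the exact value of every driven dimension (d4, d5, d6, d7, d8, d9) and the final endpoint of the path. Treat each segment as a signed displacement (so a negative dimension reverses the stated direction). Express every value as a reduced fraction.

Apply edit: d1 := 13/4
  d4 = 1 - d3/4 + d1/5 = -3/5
  d5 = d4 - d1/2 = -89/40
  d6 = d3/3 = 3
  d7 = d6/2 + d4 - d1 = -47/20
  d8 = d1 - d3*5 = -167/4
  d9 = d8 + d5 = -1759/40
Walk from origin (0, 0):
  seg 1: up by d1 = 13/4 → (0, 13/4)
  seg 2: left by d8 = -167/4 → (167/4, 13/4)
  seg 3: left by d7 = -47/20 → (441/10, 13/4)
  seg 4: down by d5 = -89/40 → (441/10, 219/40)
  seg 5: down by d1 = 13/4 → (441/10, 89/40)
  seg 6: down by d9 = -1759/40 → (441/10, 231/5)

d4 = -3/5
d5 = -89/40
d6 = 3
d7 = -47/20
d8 = -167/4
d9 = -1759/40
endpoint = (441/10, 231/5)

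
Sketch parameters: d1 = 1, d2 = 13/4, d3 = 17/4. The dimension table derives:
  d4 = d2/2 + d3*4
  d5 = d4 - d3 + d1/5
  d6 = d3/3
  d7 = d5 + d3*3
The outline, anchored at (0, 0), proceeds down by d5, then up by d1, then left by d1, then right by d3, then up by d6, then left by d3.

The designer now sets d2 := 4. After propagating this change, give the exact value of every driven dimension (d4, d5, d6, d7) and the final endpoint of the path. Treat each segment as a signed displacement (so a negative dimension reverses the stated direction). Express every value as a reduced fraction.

d4 = 19
d5 = 299/20
d6 = 17/12
d7 = 277/10
endpoint = (-1, -188/15)

Apply edit: d2 := 4
  d4 = d2/2 + d3*4 = 19
  d5 = d4 - d3 + d1/5 = 299/20
  d6 = d3/3 = 17/12
  d7 = d5 + d3*3 = 277/10
Walk from origin (0, 0):
  seg 1: down by d5 = 299/20 → (0, -299/20)
  seg 2: up by d1 = 1 → (0, -279/20)
  seg 3: left by d1 = 1 → (-1, -279/20)
  seg 4: right by d3 = 17/4 → (13/4, -279/20)
  seg 5: up by d6 = 17/12 → (13/4, -188/15)
  seg 6: left by d3 = 17/4 → (-1, -188/15)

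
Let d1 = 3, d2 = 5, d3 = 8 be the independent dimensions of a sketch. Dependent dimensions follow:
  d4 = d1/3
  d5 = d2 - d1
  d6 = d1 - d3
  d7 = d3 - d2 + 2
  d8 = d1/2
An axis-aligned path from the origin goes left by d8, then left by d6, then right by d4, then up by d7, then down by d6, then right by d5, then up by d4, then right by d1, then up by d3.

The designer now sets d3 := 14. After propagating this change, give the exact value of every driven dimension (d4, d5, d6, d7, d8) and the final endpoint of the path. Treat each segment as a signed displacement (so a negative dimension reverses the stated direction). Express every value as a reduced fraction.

Apply edit: d3 := 14
  d4 = d1/3 = 1
  d5 = d2 - d1 = 2
  d6 = d1 - d3 = -11
  d7 = d3 - d2 + 2 = 11
  d8 = d1/2 = 3/2
Walk from origin (0, 0):
  seg 1: left by d8 = 3/2 → (-3/2, 0)
  seg 2: left by d6 = -11 → (19/2, 0)
  seg 3: right by d4 = 1 → (21/2, 0)
  seg 4: up by d7 = 11 → (21/2, 11)
  seg 5: down by d6 = -11 → (21/2, 22)
  seg 6: right by d5 = 2 → (25/2, 22)
  seg 7: up by d4 = 1 → (25/2, 23)
  seg 8: right by d1 = 3 → (31/2, 23)
  seg 9: up by d3 = 14 → (31/2, 37)

d4 = 1
d5 = 2
d6 = -11
d7 = 11
d8 = 3/2
endpoint = (31/2, 37)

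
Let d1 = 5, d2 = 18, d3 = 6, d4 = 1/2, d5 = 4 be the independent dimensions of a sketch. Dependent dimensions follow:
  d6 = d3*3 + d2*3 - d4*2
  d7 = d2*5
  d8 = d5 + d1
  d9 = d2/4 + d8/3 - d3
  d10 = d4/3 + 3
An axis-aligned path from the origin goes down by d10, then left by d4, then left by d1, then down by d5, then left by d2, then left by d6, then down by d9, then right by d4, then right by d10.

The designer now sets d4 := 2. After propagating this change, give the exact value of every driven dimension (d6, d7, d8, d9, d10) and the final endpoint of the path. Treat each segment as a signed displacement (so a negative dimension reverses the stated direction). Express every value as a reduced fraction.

Apply edit: d4 := 2
  d6 = d3*3 + d2*3 - d4*2 = 68
  d7 = d2*5 = 90
  d8 = d5 + d1 = 9
  d9 = d2/4 + d8/3 - d3 = 3/2
  d10 = d4/3 + 3 = 11/3
Walk from origin (0, 0):
  seg 1: down by d10 = 11/3 → (0, -11/3)
  seg 2: left by d4 = 2 → (-2, -11/3)
  seg 3: left by d1 = 5 → (-7, -11/3)
  seg 4: down by d5 = 4 → (-7, -23/3)
  seg 5: left by d2 = 18 → (-25, -23/3)
  seg 6: left by d6 = 68 → (-93, -23/3)
  seg 7: down by d9 = 3/2 → (-93, -55/6)
  seg 8: right by d4 = 2 → (-91, -55/6)
  seg 9: right by d10 = 11/3 → (-262/3, -55/6)

d6 = 68
d7 = 90
d8 = 9
d9 = 3/2
d10 = 11/3
endpoint = (-262/3, -55/6)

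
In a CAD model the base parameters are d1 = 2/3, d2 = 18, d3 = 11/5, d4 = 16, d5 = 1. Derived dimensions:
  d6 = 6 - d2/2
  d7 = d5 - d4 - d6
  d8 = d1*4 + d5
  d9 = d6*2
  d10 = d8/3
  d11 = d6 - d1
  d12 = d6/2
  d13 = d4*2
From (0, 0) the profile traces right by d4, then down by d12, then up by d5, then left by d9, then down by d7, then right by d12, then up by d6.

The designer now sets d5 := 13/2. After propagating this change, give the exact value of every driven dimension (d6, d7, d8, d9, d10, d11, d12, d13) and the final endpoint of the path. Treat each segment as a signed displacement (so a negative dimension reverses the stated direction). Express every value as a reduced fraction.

d6 = -3
d7 = -13/2
d8 = 55/6
d9 = -6
d10 = 55/18
d11 = -11/3
d12 = -3/2
d13 = 32
endpoint = (41/2, 23/2)

Apply edit: d5 := 13/2
  d6 = 6 - d2/2 = -3
  d7 = d5 - d4 - d6 = -13/2
  d8 = d1*4 + d5 = 55/6
  d9 = d6*2 = -6
  d10 = d8/3 = 55/18
  d11 = d6 - d1 = -11/3
  d12 = d6/2 = -3/2
  d13 = d4*2 = 32
Walk from origin (0, 0):
  seg 1: right by d4 = 16 → (16, 0)
  seg 2: down by d12 = -3/2 → (16, 3/2)
  seg 3: up by d5 = 13/2 → (16, 8)
  seg 4: left by d9 = -6 → (22, 8)
  seg 5: down by d7 = -13/2 → (22, 29/2)
  seg 6: right by d12 = -3/2 → (41/2, 29/2)
  seg 7: up by d6 = -3 → (41/2, 23/2)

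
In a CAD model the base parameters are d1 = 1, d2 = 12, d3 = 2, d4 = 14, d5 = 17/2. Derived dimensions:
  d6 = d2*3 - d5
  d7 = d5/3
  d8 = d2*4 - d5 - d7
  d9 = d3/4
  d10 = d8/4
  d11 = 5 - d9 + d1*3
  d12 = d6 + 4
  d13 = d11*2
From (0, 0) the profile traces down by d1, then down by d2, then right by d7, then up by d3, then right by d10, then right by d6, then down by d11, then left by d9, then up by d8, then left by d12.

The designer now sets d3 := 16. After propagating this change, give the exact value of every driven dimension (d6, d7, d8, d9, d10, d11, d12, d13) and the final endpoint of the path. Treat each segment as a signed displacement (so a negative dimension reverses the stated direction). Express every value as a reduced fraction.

Apply edit: d3 := 16
  d6 = d2*3 - d5 = 55/2
  d7 = d5/3 = 17/6
  d8 = d2*4 - d5 - d7 = 110/3
  d9 = d3/4 = 4
  d10 = d8/4 = 55/6
  d11 = 5 - d9 + d1*3 = 4
  d12 = d6 + 4 = 63/2
  d13 = d11*2 = 8
Walk from origin (0, 0):
  seg 1: down by d1 = 1 → (0, -1)
  seg 2: down by d2 = 12 → (0, -13)
  seg 3: right by d7 = 17/6 → (17/6, -13)
  seg 4: up by d3 = 16 → (17/6, 3)
  seg 5: right by d10 = 55/6 → (12, 3)
  seg 6: right by d6 = 55/2 → (79/2, 3)
  seg 7: down by d11 = 4 → (79/2, -1)
  seg 8: left by d9 = 4 → (71/2, -1)
  seg 9: up by d8 = 110/3 → (71/2, 107/3)
  seg 10: left by d12 = 63/2 → (4, 107/3)

d6 = 55/2
d7 = 17/6
d8 = 110/3
d9 = 4
d10 = 55/6
d11 = 4
d12 = 63/2
d13 = 8
endpoint = (4, 107/3)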